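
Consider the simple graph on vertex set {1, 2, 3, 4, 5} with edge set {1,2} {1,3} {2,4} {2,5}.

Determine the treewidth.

1

A width-1 tree decomposition is:
Bags: B1 = {2, 4}  B2 = {1, 2}  B3 = {1, 3}  B4 = {2, 5}
Tree: B1–B2, B2–B3, B2–B4
Every bag has size at most 2, so the width is 2 − 1 = 1 and tw(G) ≤ 1. Since G has at least one edge (e.g. 4–2), it is not an edgeless graph, so tw(G) ≥ 1. The upper and lower bounds meet at 1, so that is the treewidth.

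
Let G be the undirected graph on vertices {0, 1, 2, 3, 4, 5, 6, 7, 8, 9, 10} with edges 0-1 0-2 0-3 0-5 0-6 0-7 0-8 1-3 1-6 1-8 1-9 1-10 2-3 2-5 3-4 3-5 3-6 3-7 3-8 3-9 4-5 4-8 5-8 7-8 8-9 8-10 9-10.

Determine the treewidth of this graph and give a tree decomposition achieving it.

Treewidth 3.
Bags: B1 = {0, 2, 3, 5}  B2 = {0, 3, 5, 8}  B3 = {0, 1, 3, 8}  B4 = {1, 3, 8, 9}  B5 = {3, 4, 5, 8}  B6 = {0, 1, 3, 6}  B7 = {1, 8, 9, 10}  B8 = {0, 3, 7, 8}
Tree: B1–B2, B2–B3, B3–B4, B2–B5, B3–B6, B4–B7, B2–B8

Each bag holds 4 vertices, so the decomposition has width 3, which upper-bounds the treewidth. Conversely, {1, 8, 9, 10} is a clique of size 4, and the vertices of any clique must share a bag in every tree decomposition; so some bag has ≥ 4 vertices and tw(G) ≥ 3. Therefore the treewidth is 3.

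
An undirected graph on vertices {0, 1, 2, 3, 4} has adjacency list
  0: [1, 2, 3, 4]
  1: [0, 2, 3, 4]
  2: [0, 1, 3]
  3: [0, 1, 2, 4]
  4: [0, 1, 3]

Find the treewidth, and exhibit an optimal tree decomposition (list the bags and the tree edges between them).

Each bag holds 4 vertices, so the decomposition has width 3, which upper-bounds the treewidth. On the other hand G contains the 4-clique {0, 1, 2, 3}. A clique must lie in a single bag of any decomposition, so no decomposition can have width below 3. Therefore the treewidth is 3.

Treewidth 3.
One such decomposition:
Bags: B1 = {0, 1, 2, 3}  B2 = {0, 1, 3, 4}
Tree: B1–B2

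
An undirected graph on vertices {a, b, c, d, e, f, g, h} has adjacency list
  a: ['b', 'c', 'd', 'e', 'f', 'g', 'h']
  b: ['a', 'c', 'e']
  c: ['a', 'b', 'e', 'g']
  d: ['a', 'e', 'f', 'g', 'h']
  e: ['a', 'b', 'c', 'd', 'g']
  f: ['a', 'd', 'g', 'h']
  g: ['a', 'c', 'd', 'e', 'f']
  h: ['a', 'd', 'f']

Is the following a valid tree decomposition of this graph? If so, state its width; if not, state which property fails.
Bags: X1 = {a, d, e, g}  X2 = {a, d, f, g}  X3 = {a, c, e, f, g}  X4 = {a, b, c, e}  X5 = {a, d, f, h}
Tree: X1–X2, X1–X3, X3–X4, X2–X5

No — bags containing vertex f are not connected in the tree.

A tree decomposition must satisfy three properties: every vertex lies in some bag; for every edge, both endpoints lie together in some bag; and for every vertex, the bags containing it form a connected subtree. Here bags containing vertex f are not connected in the tree, so the decomposition is invalid.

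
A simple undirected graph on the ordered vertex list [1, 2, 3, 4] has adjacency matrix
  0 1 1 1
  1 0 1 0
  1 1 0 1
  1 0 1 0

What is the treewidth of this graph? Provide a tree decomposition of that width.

Treewidth 2.
One such decomposition:
Bags: B1 = {1, 2, 3}  B2 = {1, 3, 4}
Tree: B1–B2

Every bag has size at most 3, so the width is 3 − 1 = 2 and tw(G) ≤ 2. On the other hand G contains the 3-clique {1, 2, 3}. A clique must lie in a single bag of any decomposition, so no decomposition can have width below 2. Hence tw(G) = 2 exactly.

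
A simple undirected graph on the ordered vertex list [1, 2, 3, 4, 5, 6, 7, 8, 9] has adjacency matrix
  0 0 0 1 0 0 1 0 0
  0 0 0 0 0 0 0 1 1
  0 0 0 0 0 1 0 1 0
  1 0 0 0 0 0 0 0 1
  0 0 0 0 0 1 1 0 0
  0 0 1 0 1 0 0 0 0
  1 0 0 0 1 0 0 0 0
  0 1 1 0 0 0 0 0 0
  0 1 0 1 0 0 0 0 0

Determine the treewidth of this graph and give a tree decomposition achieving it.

Treewidth 2.
Bags: B1 = {2, 4, 9}  B2 = {2, 4, 8}  B3 = {3, 4, 8}  B4 = {3, 4, 6}  B5 = {4, 5, 6}  B6 = {4, 5, 7}  B7 = {1, 4, 7}
Tree: B1–B2, B2–B3, B3–B4, B4–B5, B5–B6, B6–B7

The largest bag has 3 vertices, giving width 2; this decomposition certifies tw(G) ≤ 2. For the lower bound, G contains the cycle 4–9–2–8–3–6–5–7–1–4, so G is not a forest; only forests have treewidth ≤ 1, hence tw(G) ≥ 2. The upper and lower bounds meet at 2, so that is the treewidth.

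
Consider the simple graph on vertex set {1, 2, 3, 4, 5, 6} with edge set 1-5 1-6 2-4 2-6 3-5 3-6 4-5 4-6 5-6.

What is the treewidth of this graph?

2

A width-2 tree decomposition is:
Bags: B1 = {2, 4, 6}  B2 = {4, 5, 6}  B3 = {1, 5, 6}  B4 = {3, 5, 6}
Tree: B1–B2, B2–B3, B2–B4
Each bag holds 3 vertices, so the decomposition has width 2, which upper-bounds the treewidth. Conversely, {2, 4, 6} is a clique of size 3, and the vertices of any clique must share a bag in every tree decomposition; so some bag has ≥ 3 vertices and tw(G) ≥ 2. Combining the bounds, tw(G) = 2.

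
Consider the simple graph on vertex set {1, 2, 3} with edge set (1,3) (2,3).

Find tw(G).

1

A width-1 tree decomposition is:
Bags: B1 = {2, 3}  B2 = {1, 3}
Tree: B1–B2
The largest bag has 2 vertices, giving width 1; this decomposition certifies tw(G) ≤ 1. G has an edge, so its treewidth is at least 1. Therefore the treewidth is 1.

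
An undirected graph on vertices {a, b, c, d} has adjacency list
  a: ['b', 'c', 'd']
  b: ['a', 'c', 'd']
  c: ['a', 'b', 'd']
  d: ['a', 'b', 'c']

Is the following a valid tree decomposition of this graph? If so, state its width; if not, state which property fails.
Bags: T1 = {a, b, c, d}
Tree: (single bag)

Yes; width 3.

Every vertex of G appears in some bag (union = {a, b, c, d}); every edge is covered by a bag; and for each vertex v the set of bags containing v is connected in the bag tree. The decomposition is therefore valid. The largest bag has 4 vertices, so the width is 3.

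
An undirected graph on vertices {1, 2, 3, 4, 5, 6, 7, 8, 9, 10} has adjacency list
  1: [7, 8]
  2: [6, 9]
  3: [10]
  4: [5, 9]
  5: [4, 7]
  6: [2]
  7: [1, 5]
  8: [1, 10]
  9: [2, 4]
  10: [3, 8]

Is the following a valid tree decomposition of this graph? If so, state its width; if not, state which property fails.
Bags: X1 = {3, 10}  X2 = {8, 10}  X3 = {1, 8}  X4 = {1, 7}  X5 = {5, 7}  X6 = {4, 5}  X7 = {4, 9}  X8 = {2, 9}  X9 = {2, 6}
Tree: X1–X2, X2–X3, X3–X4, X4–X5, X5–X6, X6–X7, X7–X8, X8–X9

Yes; width 1.

Vertex coverage: the bags together contain {1, 2, 3, 4, 5, 6, 7, 8, 9, 10}, the full vertex set. Edge coverage: each edge of G has both endpoints in at least one bag. Running intersection: for every vertex, the bags containing it form a connected subtree. All three properties hold, so this is a valid tree decomposition of width max|bag| − 1 = 1, and hence tw(G) ≤ 1.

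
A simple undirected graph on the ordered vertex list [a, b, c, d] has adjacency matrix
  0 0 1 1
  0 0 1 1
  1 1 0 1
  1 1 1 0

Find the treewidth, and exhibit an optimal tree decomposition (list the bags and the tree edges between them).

The largest bag has 3 vertices, giving width 2; this decomposition certifies tw(G) ≤ 2. Conversely, {a, c, d} is a clique of size 3, and the vertices of any clique must share a bag in every tree decomposition; so some bag has ≥ 3 vertices and tw(G) ≥ 2. Hence tw(G) = 2 exactly.

Treewidth 2.
One such decomposition:
Bags: B1 = {b, c, d}  B2 = {a, c, d}
Tree: B1–B2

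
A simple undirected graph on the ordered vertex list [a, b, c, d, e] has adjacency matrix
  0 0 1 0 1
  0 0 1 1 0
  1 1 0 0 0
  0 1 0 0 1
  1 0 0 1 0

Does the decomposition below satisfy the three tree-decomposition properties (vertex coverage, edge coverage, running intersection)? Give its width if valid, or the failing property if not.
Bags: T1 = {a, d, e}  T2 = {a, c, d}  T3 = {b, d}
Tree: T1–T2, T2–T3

No — edge (c,b) lies in no bag.

A tree decomposition must satisfy three properties: every vertex lies in some bag; for every edge, both endpoints lie together in some bag; and for every vertex, the bags containing it form a connected subtree. Here edge (c,b) lies in no bag, so the decomposition is invalid.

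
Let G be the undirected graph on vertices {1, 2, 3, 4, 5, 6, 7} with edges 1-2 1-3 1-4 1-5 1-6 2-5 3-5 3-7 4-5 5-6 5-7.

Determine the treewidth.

A width-2 tree decomposition is:
Bags: B1 = {3, 5, 7}  B2 = {1, 3, 5}  B3 = {1, 2, 5}  B4 = {1, 4, 5}  B5 = {1, 5, 6}
Tree: B1–B2, B2–B3, B3–B4, B4–B5
Each bag holds 3 vertices, so the decomposition has width 2, which upper-bounds the treewidth. On the other hand G contains the 3-clique {1, 2, 5}. A clique must lie in a single bag of any decomposition, so no decomposition can have width below 2. Hence tw(G) = 2 exactly.

2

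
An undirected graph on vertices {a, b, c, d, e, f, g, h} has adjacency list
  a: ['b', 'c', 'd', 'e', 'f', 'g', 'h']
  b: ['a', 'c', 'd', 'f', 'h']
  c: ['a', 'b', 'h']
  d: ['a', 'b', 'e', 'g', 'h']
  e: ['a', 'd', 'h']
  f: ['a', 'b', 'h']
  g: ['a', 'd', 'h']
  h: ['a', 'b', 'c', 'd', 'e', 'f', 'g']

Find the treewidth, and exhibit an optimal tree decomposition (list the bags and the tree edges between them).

Every bag has size at most 4, so the width is 4 − 1 = 3 and tw(G) ≤ 3. For the lower bound, the 4 vertices {a, d, g, h} are pairwise adjacent, and any tree decomposition puts a clique entirely inside one bag — forcing width ≥ 3. Hence tw(G) = 3 exactly.

Treewidth 3.
Bags: B1 = {a, b, d, h}  B2 = {a, d, e, h}  B3 = {a, b, f, h}  B4 = {a, b, c, h}  B5 = {a, d, g, h}
Tree: B1–B2, B1–B3, B1–B4, B2–B5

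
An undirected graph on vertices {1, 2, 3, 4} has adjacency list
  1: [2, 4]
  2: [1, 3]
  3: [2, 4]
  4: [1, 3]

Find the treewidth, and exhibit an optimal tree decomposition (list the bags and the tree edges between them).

The largest bag has 3 vertices, giving width 2; this decomposition certifies tw(G) ≤ 2. For the lower bound, G contains the cycle 3–4–1–2–3, so G is not a forest; only forests have treewidth ≤ 1, hence tw(G) ≥ 2. The upper and lower bounds meet at 2, so that is the treewidth.

Treewidth 2.
Bags: B1 = {1, 3, 4}  B2 = {1, 2, 3}
Tree: B1–B2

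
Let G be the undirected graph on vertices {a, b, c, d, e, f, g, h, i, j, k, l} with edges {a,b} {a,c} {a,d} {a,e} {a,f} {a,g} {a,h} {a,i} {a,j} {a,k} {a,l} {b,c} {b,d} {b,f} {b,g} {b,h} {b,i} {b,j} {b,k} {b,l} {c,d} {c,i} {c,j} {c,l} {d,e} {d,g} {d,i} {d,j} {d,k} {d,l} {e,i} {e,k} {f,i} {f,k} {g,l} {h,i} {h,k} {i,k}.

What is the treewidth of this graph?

4

A width-4 tree decomposition is:
Bags: B1 = {a, b, d, i, k}  B2 = {a, b, f, i, k}  B3 = {a, b, c, d, i}  B4 = {a, b, c, d, l}  B5 = {a, b, d, g, l}  B6 = {a, d, e, i, k}  B7 = {a, b, c, d, j}  B8 = {a, b, h, i, k}
Tree: B1–B2, B1–B3, B3–B4, B4–B5, B1–B6, B3–B7, B1–B8
Every bag has size at most 5, so the width is 5 − 1 = 4 and tw(G) ≤ 4. Conversely, {a, d, e, i, k} is a clique of size 5, and the vertices of any clique must share a bag in every tree decomposition; so some bag has ≥ 5 vertices and tw(G) ≥ 4. Combining the bounds, tw(G) = 4.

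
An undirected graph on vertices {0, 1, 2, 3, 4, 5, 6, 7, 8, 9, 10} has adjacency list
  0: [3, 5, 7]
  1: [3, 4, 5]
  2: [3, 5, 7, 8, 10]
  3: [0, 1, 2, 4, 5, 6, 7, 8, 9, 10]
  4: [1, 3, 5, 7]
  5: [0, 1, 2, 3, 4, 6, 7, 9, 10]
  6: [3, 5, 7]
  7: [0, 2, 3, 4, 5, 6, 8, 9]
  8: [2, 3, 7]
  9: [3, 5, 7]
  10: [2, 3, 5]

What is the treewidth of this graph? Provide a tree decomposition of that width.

The largest bag has 4 vertices, giving width 3; this decomposition certifies tw(G) ≤ 3. On the other hand G contains the 4-clique {2, 3, 7, 8}. A clique must lie in a single bag of any decomposition, so no decomposition can have width below 3. The upper and lower bounds meet at 3, so that is the treewidth.

Treewidth 3.
One optimal decomposition is:
Bags: B1 = {1, 3, 4, 5}  B2 = {3, 4, 5, 7}  B3 = {2, 3, 5, 7}  B4 = {2, 3, 5, 10}  B5 = {0, 3, 5, 7}  B6 = {3, 5, 7, 9}  B7 = {3, 5, 6, 7}  B8 = {2, 3, 7, 8}
Tree: B1–B2, B2–B3, B3–B4, B3–B5, B2–B6, B3–B7, B3–B8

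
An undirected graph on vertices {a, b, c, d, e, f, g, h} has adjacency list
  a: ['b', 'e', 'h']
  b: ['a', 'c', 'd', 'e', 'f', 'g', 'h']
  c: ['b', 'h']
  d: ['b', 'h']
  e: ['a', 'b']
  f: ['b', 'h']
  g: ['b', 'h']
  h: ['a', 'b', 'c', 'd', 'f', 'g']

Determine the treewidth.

A width-2 tree decomposition is:
Bags: B1 = {b, d, h}  B2 = {b, f, h}  B3 = {b, g, h}  B4 = {a, b, h}  B5 = {b, c, h}  B6 = {a, b, e}
Tree: B1–B2, B2–B3, B1–B4, B4–B5, B4–B6
The largest bag has 3 vertices, giving width 2; this decomposition certifies tw(G) ≤ 2. On the other hand G contains the 3-clique {a, b, e}. A clique must lie in a single bag of any decomposition, so no decomposition can have width below 2. The upper and lower bounds meet at 2, so that is the treewidth.

2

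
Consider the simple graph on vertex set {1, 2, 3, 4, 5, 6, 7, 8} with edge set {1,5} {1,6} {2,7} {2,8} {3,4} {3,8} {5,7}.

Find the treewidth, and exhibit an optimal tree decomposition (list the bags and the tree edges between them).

Treewidth 1.
One such decomposition:
Bags: B1 = {3, 4}  B2 = {3, 8}  B3 = {2, 8}  B4 = {2, 7}  B5 = {5, 7}  B6 = {1, 5}  B7 = {1, 6}
Tree: B1–B2, B2–B3, B3–B4, B4–B5, B5–B6, B6–B7

Every bag has size at most 2, so the width is 2 − 1 = 1 and tw(G) ≤ 1. G has an edge, so its treewidth is at least 1. The upper and lower bounds meet at 1, so that is the treewidth.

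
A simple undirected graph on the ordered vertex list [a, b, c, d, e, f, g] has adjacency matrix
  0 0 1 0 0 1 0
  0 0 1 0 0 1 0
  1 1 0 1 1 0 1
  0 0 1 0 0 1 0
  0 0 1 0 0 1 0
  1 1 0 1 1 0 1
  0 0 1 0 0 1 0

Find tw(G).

2

A width-2 tree decomposition is:
Bags: B1 = {a, c, f}  B2 = {c, f, g}  B3 = {c, d, f}  B4 = {b, c, f}  B5 = {c, e, f}
Tree: B1–B2, B2–B3, B3–B4, B4–B5
Every bag has size at most 3, so the width is 3 − 1 = 2 and tw(G) ≤ 2. The edges c–a–f–g–c form a cycle, so G is not a tree and its treewidth is at least 2. Therefore the treewidth is 2.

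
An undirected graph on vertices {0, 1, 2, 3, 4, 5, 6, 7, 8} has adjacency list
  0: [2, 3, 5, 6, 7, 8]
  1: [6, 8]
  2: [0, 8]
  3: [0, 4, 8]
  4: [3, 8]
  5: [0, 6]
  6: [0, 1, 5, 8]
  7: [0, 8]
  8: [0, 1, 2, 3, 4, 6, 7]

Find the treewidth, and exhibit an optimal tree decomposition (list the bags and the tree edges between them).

Treewidth 2.
One optimal decomposition is:
Bags: B1 = {1, 6, 8}  B2 = {0, 6, 8}  B3 = {0, 2, 8}  B4 = {0, 7, 8}  B5 = {0, 5, 6}  B6 = {0, 3, 8}  B7 = {3, 4, 8}
Tree: B1–B2, B2–B3, B2–B4, B2–B5, B4–B6, B6–B7

The largest bag has 3 vertices, giving width 2; this decomposition certifies tw(G) ≤ 2. On the other hand G contains the 3-clique {0, 2, 8}. A clique must lie in a single bag of any decomposition, so no decomposition can have width below 2. Therefore the treewidth is 2.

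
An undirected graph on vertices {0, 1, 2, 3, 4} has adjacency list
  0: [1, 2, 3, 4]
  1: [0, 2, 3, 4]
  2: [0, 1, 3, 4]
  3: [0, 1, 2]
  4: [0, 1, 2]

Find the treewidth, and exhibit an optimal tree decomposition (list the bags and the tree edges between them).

Every bag has size at most 4, so the width is 4 − 1 = 3 and tw(G) ≤ 3. For the lower bound, the 4 vertices {0, 1, 2, 3} are pairwise adjacent, and any tree decomposition puts a clique entirely inside one bag — forcing width ≥ 3. Therefore the treewidth is 3.

Treewidth 3.
One optimal decomposition is:
Bags: B1 = {0, 1, 2, 3}  B2 = {0, 1, 2, 4}
Tree: B1–B2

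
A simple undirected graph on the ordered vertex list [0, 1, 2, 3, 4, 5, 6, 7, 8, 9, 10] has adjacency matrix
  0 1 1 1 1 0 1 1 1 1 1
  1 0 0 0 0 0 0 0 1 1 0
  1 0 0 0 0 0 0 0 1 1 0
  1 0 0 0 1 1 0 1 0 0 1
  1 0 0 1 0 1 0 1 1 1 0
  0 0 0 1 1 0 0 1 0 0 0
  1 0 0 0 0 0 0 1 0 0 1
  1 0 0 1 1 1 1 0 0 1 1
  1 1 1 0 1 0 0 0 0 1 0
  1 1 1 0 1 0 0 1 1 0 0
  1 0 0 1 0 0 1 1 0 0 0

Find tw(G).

A width-3 tree decomposition is:
Bags: B1 = {0, 3, 4, 7}  B2 = {0, 4, 7, 9}  B3 = {0, 4, 8, 9}  B4 = {0, 1, 8, 9}  B5 = {3, 4, 5, 7}  B6 = {0, 3, 7, 10}  B7 = {0, 2, 8, 9}  B8 = {0, 6, 7, 10}
Tree: B1–B2, B2–B3, B3–B4, B1–B5, B1–B6, B4–B7, B6–B8
Each bag holds 4 vertices, so the decomposition has width 3, which upper-bounds the treewidth. For the lower bound, the 4 vertices {0, 1, 8, 9} are pairwise adjacent, and any tree decomposition puts a clique entirely inside one bag — forcing width ≥ 3. Therefore the treewidth is 3.

3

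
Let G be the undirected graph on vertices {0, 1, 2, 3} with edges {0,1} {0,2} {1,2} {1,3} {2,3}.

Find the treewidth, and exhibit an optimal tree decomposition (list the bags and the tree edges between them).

The largest bag has 3 vertices, giving width 2; this decomposition certifies tw(G) ≤ 2. Conversely, {0, 1, 2} is a clique of size 3, and the vertices of any clique must share a bag in every tree decomposition; so some bag has ≥ 3 vertices and tw(G) ≥ 2. Combining the bounds, tw(G) = 2.

Treewidth 2.
Bags: B1 = {0, 1, 2}  B2 = {1, 2, 3}
Tree: B1–B2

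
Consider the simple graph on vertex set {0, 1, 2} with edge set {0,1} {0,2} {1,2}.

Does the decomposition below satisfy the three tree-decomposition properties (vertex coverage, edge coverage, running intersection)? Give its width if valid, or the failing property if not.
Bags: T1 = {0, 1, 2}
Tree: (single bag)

Yes; width 2.

Every vertex of G appears in some bag (union = {0, 1, 2}); every edge is covered by a bag; and for each vertex v the set of bags containing v is connected in the bag tree. The decomposition is therefore valid. The largest bag has 3 vertices, so the width is 2.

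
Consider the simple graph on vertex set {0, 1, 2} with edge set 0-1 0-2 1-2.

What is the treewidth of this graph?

A width-2 tree decomposition is:
Bags: B1 = {0, 1, 2}
Tree: (single bag)
With just one bag of size 3, the width is 3 − 1 = 2, so tw(G) ≤ 2. On the other hand G contains the 3-clique {0, 1, 2}. A clique must lie in a single bag of any decomposition, so no decomposition can have width below 2. Therefore the treewidth is 2.

2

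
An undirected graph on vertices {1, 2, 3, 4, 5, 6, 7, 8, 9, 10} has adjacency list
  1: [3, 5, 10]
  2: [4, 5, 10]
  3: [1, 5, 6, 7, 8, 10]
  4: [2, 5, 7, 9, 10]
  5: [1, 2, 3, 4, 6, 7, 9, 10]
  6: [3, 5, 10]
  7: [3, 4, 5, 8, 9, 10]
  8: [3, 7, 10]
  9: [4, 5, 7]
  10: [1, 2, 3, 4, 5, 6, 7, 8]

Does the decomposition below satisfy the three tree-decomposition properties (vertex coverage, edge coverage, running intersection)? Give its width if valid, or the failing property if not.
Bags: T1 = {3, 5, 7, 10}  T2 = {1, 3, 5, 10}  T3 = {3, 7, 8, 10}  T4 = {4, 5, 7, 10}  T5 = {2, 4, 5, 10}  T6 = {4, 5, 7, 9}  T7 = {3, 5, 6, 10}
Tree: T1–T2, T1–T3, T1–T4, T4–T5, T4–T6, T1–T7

Yes; width 3.

Vertex coverage: the bags together contain {1, 2, 3, 4, 5, 6, 7, 8, 9, 10}, the full vertex set. Edge coverage: each edge of G has both endpoints in at least one bag. Running intersection: for every vertex, the bags containing it form a connected subtree. All three properties hold, so this is a valid tree decomposition of width max|bag| − 1 = 3, and hence tw(G) ≤ 3.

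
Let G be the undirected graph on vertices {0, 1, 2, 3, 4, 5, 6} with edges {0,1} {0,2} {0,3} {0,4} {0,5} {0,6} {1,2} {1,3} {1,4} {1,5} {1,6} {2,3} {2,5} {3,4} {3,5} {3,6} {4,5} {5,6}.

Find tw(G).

4

A width-4 tree decomposition is:
Bags: B1 = {0, 1, 2, 3, 5}  B2 = {0, 1, 3, 4, 5}  B3 = {0, 1, 3, 5, 6}
Tree: B1–B2, B1–B3
The largest bag has 5 vertices, giving width 4; this decomposition certifies tw(G) ≤ 4. Conversely, {0, 1, 2, 3, 5} is a clique of size 5, and the vertices of any clique must share a bag in every tree decomposition; so some bag has ≥ 5 vertices and tw(G) ≥ 4. Therefore the treewidth is 4.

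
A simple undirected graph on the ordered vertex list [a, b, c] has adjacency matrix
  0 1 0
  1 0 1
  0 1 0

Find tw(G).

1

A width-1 tree decomposition is:
Bags: B1 = {b, c}  B2 = {a, b}
Tree: B1–B2
The largest bag has 2 vertices, giving width 1; this decomposition certifies tw(G) ≤ 1. G has an edge, so its treewidth is at least 1. Combining the bounds, tw(G) = 1.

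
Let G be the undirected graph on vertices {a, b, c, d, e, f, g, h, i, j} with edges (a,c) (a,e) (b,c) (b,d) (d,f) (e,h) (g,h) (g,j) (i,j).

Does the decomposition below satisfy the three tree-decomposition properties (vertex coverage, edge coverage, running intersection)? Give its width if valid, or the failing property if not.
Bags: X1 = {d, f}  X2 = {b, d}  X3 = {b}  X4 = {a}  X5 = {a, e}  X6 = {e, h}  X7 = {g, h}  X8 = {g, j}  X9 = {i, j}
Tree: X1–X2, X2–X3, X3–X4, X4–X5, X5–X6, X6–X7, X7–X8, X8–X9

No — vertex c appears in no bag.

A tree decomposition must satisfy three properties: every vertex lies in some bag; for every edge, both endpoints lie together in some bag; and for every vertex, the bags containing it form a connected subtree. Here vertex c appears in no bag, so the decomposition is invalid.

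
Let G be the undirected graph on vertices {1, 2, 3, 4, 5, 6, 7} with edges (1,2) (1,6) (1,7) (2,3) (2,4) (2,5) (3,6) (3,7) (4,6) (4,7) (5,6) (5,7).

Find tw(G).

3

A width-3 tree decomposition is:
Bags: B1 = {2, 3, 6, 7}  B2 = {1, 2, 6, 7}  B3 = {2, 4, 6, 7}  B4 = {2, 5, 6, 7}
Tree: B1–B2, B2–B3, B3–B4
Every bag has size at most 4, so the width is 4 − 1 = 3 and tw(G) ≤ 3. For the lower bound: the 4 vertex sets {3,7}, {1,6}, {2}, {4} are disjoint, each induces a connected subgraph, and every pair is joined by at least one edge of G. Contracting each set to a single vertex therefore yields K_{4} as a minor, and since treewidth is minor-monotone, tw(G) ≥ tw(K_{4}) = 3. Hence tw(G) = 3 exactly.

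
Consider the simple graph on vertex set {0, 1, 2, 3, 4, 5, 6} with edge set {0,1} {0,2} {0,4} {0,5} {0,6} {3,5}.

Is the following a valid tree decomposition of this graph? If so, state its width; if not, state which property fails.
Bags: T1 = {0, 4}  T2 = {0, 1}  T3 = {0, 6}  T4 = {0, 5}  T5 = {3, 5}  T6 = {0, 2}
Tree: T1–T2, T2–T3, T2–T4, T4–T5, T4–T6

Yes; width 1.

Checking the three conditions: (i) the bags cover all of {0, 1, 2, 3, 4, 5, 6}; (ii) for each edge, some bag contains both endpoints; (iii) the bags containing any fixed vertex form a subtree. All hold, so the decomposition is valid with width 2 − 1 = 1.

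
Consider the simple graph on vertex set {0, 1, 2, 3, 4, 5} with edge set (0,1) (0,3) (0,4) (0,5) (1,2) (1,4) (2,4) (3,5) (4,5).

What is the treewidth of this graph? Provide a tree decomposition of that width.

The largest bag has 3 vertices, giving width 2; this decomposition certifies tw(G) ≤ 2. On the other hand G contains the 3-clique {0, 3, 5}. A clique must lie in a single bag of any decomposition, so no decomposition can have width below 2. Therefore the treewidth is 2.

Treewidth 2.
One such decomposition:
Bags: B1 = {0, 4, 5}  B2 = {0, 1, 4}  B3 = {1, 2, 4}  B4 = {0, 3, 5}
Tree: B1–B2, B2–B3, B1–B4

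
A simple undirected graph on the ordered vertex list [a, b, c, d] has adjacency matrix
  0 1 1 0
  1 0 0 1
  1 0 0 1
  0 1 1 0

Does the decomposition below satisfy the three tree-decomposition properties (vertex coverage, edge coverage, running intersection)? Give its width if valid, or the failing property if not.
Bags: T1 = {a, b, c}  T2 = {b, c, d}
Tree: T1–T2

Checking the three conditions: (i) the bags cover all of {a, b, c, d}; (ii) for each edge, some bag contains both endpoints; (iii) the bags containing any fixed vertex form a subtree. All hold, so the decomposition is valid with width 3 − 1 = 2.

Yes; width 2.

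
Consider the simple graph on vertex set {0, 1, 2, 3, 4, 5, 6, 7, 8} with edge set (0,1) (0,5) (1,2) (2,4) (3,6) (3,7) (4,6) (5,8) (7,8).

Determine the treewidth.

2

A width-2 tree decomposition is:
Bags: B1 = {5, 7, 8}  B2 = {0, 5, 7}  B3 = {0, 1, 7}  B4 = {1, 2, 7}  B5 = {2, 4, 7}  B6 = {4, 6, 7}  B7 = {3, 6, 7}
Tree: B1–B2, B2–B3, B3–B4, B4–B5, B5–B6, B6–B7
Every bag has size at most 3, so the width is 3 − 1 = 2 and tw(G) ≤ 2. The edges 7–8–5–0–1–2–4–6–3–7 form a cycle, so G is not a tree and its treewidth is at least 2. The upper and lower bounds meet at 2, so that is the treewidth.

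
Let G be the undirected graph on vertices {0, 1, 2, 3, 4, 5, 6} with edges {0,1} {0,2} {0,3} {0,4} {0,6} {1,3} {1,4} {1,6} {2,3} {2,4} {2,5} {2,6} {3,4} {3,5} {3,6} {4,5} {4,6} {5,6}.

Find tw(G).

A width-4 tree decomposition is:
Bags: B1 = {0, 2, 3, 4, 6}  B2 = {0, 1, 3, 4, 6}  B3 = {2, 3, 4, 5, 6}
Tree: B1–B2, B1–B3
The largest bag has 5 vertices, giving width 4; this decomposition certifies tw(G) ≤ 4. For the lower bound, the 5 vertices {0, 1, 3, 4, 6} are pairwise adjacent, and any tree decomposition puts a clique entirely inside one bag — forcing width ≥ 4. The upper and lower bounds meet at 4, so that is the treewidth.

4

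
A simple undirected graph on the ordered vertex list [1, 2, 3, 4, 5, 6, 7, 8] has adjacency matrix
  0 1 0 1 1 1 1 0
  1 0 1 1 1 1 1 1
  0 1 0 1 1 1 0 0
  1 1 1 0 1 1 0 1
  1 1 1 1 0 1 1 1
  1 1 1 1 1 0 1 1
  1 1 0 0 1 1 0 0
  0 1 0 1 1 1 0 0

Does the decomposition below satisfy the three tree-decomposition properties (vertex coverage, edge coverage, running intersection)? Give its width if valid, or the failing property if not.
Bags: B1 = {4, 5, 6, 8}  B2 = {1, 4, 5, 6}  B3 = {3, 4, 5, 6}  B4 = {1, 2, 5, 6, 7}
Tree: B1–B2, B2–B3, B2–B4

No — edge (2,8) lies in no bag.

A tree decomposition must satisfy three properties: every vertex lies in some bag; for every edge, both endpoints lie together in some bag; and for every vertex, the bags containing it form a connected subtree. Here edge (2,8) lies in no bag, so the decomposition is invalid.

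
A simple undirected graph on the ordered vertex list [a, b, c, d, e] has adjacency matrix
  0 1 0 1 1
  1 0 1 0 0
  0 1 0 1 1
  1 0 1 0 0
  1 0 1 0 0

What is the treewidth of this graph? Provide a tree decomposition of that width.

Treewidth 2.
Bags: B1 = {a, c, d}  B2 = {a, b, c}  B3 = {a, c, e}
Tree: B1–B2, B2–B3

Each bag holds 3 vertices, so the decomposition has width 2, which upper-bounds the treewidth. The edges d–a–b–c–d form a cycle, so G is not a tree and its treewidth is at least 2. Combining the bounds, tw(G) = 2.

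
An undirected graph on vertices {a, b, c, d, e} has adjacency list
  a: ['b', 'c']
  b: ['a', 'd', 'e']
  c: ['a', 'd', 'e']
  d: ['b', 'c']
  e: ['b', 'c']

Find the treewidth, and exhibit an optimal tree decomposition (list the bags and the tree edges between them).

Each bag holds 3 vertices, so the decomposition has width 2, which upper-bounds the treewidth. The edges b–a–c–d–b form a cycle, so G is not a tree and its treewidth is at least 2. Hence tw(G) = 2 exactly.

Treewidth 2.
Bags: B1 = {a, b, c}  B2 = {b, c, d}  B3 = {b, c, e}
Tree: B1–B2, B2–B3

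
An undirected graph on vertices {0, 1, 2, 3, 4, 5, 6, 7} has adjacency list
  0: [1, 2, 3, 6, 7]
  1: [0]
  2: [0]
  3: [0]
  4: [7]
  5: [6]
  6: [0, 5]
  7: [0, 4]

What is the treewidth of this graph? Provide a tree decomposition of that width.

Every bag has size at most 2, so the width is 2 − 1 = 1 and tw(G) ≤ 1. G has an edge, so its treewidth is at least 1. Hence tw(G) = 1 exactly.

Treewidth 1.
One such decomposition:
Bags: B1 = {0, 1}  B2 = {0, 3}  B3 = {0, 6}  B4 = {5, 6}  B5 = {0, 2}  B6 = {0, 7}  B7 = {4, 7}
Tree: B1–B2, B1–B3, B3–B4, B1–B5, B5–B6, B6–B7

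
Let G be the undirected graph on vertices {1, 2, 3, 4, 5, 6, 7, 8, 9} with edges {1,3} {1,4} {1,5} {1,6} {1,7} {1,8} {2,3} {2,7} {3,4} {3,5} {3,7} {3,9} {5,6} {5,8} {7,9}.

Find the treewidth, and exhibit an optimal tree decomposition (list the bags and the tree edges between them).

Every bag has size at most 3, so the width is 3 − 1 = 2 and tw(G) ≤ 2. Conversely, {1, 5, 8} is a clique of size 3, and the vertices of any clique must share a bag in every tree decomposition; so some bag has ≥ 3 vertices and tw(G) ≥ 2. The upper and lower bounds meet at 2, so that is the treewidth.

Treewidth 2.
Bags: B1 = {1, 3, 7}  B2 = {3, 7, 9}  B3 = {1, 3, 4}  B4 = {1, 3, 5}  B5 = {2, 3, 7}  B6 = {1, 5, 6}  B7 = {1, 5, 8}
Tree: B1–B2, B1–B3, B1–B4, B1–B5, B4–B6, B4–B7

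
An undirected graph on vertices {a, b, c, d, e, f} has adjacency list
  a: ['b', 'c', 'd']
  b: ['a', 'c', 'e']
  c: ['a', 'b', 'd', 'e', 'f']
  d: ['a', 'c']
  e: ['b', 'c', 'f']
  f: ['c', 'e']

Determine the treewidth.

A width-2 tree decomposition is:
Bags: B1 = {a, c, d}  B2 = {a, b, c}  B3 = {b, c, e}  B4 = {c, e, f}
Tree: B1–B2, B2–B3, B3–B4
The largest bag has 3 vertices, giving width 2; this decomposition certifies tw(G) ≤ 2. Conversely, {a, c, d} is a clique of size 3, and the vertices of any clique must share a bag in every tree decomposition; so some bag has ≥ 3 vertices and tw(G) ≥ 2. The upper and lower bounds meet at 2, so that is the treewidth.

2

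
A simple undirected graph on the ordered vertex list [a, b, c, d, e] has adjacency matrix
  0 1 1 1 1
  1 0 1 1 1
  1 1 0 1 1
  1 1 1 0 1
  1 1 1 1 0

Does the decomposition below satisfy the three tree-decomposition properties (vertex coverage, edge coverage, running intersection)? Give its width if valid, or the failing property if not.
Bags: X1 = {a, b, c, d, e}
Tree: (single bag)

Yes; width 4.

Checking the three conditions: (i) the bags cover all of {a, b, c, d, e}; (ii) for each edge, some bag contains both endpoints; (iii) the bags containing any fixed vertex form a subtree. All hold, so the decomposition is valid with width 5 − 1 = 4.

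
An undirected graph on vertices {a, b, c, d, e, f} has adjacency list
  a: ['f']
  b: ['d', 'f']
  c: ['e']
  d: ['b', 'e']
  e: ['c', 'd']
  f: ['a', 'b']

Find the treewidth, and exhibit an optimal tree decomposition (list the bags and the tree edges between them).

Each bag holds 2 vertices, so the decomposition has width 1, which upper-bounds the treewidth. Since G has at least one edge (e.g. a–f), it is not an edgeless graph, so tw(G) ≥ 1. Combining the bounds, tw(G) = 1.

Treewidth 1.
One optimal decomposition is:
Bags: B1 = {a, f}  B2 = {b, f}  B3 = {b, d}  B4 = {d, e}  B5 = {c, e}
Tree: B1–B2, B2–B3, B3–B4, B4–B5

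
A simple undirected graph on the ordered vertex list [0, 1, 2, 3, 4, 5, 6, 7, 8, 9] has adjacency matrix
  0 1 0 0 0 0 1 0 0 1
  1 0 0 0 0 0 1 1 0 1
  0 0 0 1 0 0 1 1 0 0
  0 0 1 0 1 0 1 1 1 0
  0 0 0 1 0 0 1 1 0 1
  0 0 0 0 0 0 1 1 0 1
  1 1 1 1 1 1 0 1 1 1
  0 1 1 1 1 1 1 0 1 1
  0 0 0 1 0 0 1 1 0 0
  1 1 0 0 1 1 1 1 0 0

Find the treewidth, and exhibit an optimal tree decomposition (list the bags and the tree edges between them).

Each bag holds 4 vertices, so the decomposition has width 3, which upper-bounds the treewidth. Conversely, {0, 1, 6, 9} is a clique of size 4, and the vertices of any clique must share a bag in every tree decomposition; so some bag has ≥ 4 vertices and tw(G) ≥ 3. Therefore the treewidth is 3.

Treewidth 3.
Bags: B1 = {1, 6, 7, 9}  B2 = {5, 6, 7, 9}  B3 = {4, 6, 7, 9}  B4 = {0, 1, 6, 9}  B5 = {3, 4, 6, 7}  B6 = {3, 6, 7, 8}  B7 = {2, 3, 6, 7}
Tree: B1–B2, B2–B3, B1–B4, B3–B5, B5–B6, B5–B7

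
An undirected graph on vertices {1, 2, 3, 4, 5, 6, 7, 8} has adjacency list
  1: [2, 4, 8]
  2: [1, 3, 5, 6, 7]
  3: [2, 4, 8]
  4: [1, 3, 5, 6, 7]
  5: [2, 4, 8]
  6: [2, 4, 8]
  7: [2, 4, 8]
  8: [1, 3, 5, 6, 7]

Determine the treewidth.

3

A width-3 tree decomposition is:
Bags: B1 = {2, 3, 4, 8}  B2 = {1, 2, 4, 8}  B3 = {2, 4, 6, 8}  B4 = {2, 4, 5, 8}  B5 = {2, 4, 7, 8}
Tree: B1–B2, B2–B3, B3–B4, B4–B5
Every bag has size at most 4, so the width is 4 − 1 = 3 and tw(G) ≤ 3. For the lower bound: the 4 vertex sets {2,3}, {1,4}, {8}, {6} are disjoint, each induces a connected subgraph, and every pair is joined by at least one edge of G. Contracting each set to a single vertex therefore yields K_{4} as a minor, and since treewidth is minor-monotone, tw(G) ≥ tw(K_{4}) = 3. Combining the bounds, tw(G) = 3.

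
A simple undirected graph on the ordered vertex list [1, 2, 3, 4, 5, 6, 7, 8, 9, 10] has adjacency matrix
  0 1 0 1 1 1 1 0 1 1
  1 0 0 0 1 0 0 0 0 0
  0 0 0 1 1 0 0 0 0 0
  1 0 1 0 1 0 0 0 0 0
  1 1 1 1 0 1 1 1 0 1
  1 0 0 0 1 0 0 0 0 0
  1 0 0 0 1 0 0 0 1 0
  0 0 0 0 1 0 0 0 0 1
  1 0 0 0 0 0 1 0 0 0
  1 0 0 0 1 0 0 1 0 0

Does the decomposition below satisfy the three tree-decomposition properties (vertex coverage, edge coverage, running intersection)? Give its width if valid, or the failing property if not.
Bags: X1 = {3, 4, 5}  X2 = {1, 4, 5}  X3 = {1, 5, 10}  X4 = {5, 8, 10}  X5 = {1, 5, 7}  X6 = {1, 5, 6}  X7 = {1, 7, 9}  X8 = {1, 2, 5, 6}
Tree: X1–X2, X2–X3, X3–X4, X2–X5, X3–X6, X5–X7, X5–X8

A tree decomposition must satisfy three properties: every vertex lies in some bag; for every edge, both endpoints lie together in some bag; and for every vertex, the bags containing it form a connected subtree. Here bags containing vertex 6 are not connected in the tree, so the decomposition is invalid.

No — bags containing vertex 6 are not connected in the tree.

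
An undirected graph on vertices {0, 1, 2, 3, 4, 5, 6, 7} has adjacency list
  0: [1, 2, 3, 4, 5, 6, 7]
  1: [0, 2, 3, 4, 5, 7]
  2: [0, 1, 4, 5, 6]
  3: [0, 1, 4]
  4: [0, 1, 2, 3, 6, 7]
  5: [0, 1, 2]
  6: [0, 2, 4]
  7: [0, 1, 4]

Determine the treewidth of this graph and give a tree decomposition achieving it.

Treewidth 3.
One optimal decomposition is:
Bags: B1 = {0, 2, 4, 6}  B2 = {0, 1, 2, 4}  B3 = {0, 1, 3, 4}  B4 = {0, 1, 4, 7}  B5 = {0, 1, 2, 5}
Tree: B1–B2, B2–B3, B2–B4, B2–B5

Each bag holds 4 vertices, so the decomposition has width 3, which upper-bounds the treewidth. Conversely, {0, 1, 2, 4} is a clique of size 4, and the vertices of any clique must share a bag in every tree decomposition; so some bag has ≥ 4 vertices and tw(G) ≥ 3. The upper and lower bounds meet at 3, so that is the treewidth.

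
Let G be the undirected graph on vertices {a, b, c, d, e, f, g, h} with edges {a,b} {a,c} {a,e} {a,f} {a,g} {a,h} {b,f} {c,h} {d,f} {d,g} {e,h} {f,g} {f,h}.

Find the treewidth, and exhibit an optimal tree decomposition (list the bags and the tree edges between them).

Treewidth 2.
Bags: B1 = {a, f, h}  B2 = {a, c, h}  B3 = {a, b, f}  B4 = {a, e, h}  B5 = {a, f, g}  B6 = {d, f, g}
Tree: B1–B2, B1–B3, B1–B4, B3–B5, B5–B6

Each bag holds 3 vertices, so the decomposition has width 2, which upper-bounds the treewidth. Conversely, {d, f, g} is a clique of size 3, and the vertices of any clique must share a bag in every tree decomposition; so some bag has ≥ 3 vertices and tw(G) ≥ 2. Therefore the treewidth is 2.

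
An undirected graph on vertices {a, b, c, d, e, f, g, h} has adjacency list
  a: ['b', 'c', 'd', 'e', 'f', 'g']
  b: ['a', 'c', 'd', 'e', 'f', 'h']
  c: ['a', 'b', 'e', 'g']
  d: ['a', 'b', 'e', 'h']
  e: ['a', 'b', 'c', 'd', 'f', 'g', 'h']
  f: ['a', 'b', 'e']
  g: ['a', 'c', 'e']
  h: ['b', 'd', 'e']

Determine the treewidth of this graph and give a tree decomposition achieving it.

Treewidth 3.
One optimal decomposition is:
Bags: B1 = {b, d, e, h}  B2 = {a, b, d, e}  B3 = {a, b, c, e}  B4 = {a, c, e, g}  B5 = {a, b, e, f}
Tree: B1–B2, B2–B3, B3–B4, B2–B5

The largest bag has 4 vertices, giving width 3; this decomposition certifies tw(G) ≤ 3. Conversely, {a, c, e, g} is a clique of size 4, and the vertices of any clique must share a bag in every tree decomposition; so some bag has ≥ 4 vertices and tw(G) ≥ 3. The upper and lower bounds meet at 3, so that is the treewidth.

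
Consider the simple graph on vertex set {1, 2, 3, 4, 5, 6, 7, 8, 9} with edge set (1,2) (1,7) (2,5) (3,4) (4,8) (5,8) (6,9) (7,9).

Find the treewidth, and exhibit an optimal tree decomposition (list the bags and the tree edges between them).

Treewidth 1.
One such decomposition:
Bags: B1 = {3, 4}  B2 = {4, 8}  B3 = {5, 8}  B4 = {2, 5}  B5 = {1, 2}  B6 = {1, 7}  B7 = {7, 9}  B8 = {6, 9}
Tree: B1–B2, B2–B3, B3–B4, B4–B5, B5–B6, B6–B7, B7–B8

The largest bag has 2 vertices, giving width 1; this decomposition certifies tw(G) ≤ 1. Any graph with an edge has treewidth ≥ 1, and G has the edge 3–4. Hence tw(G) = 1 exactly.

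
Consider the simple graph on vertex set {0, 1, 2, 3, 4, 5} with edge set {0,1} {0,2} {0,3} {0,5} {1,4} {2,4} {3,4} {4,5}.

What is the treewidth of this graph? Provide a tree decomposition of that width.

Each bag holds 3 vertices, so the decomposition has width 2, which upper-bounds the treewidth. Since 0–5–4–3–0 is a cycle in G, G is not acyclic. Forests are exactly the graphs of treewidth ≤ 1, so tw(G) ≥ 2. Combining the bounds, tw(G) = 2.

Treewidth 2.
One optimal decomposition is:
Bags: B1 = {0, 4, 5}  B2 = {0, 3, 4}  B3 = {0, 1, 4}  B4 = {0, 2, 4}
Tree: B1–B2, B2–B3, B3–B4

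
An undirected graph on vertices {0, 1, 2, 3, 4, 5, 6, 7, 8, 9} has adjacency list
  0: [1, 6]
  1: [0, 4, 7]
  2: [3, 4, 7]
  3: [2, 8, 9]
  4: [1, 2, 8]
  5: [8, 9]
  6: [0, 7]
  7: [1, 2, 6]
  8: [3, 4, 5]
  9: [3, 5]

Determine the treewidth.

2

A width-2 tree decomposition is:
Bags: B1 = {3, 5, 9}  B2 = {3, 5, 8}  B3 = {2, 3, 8}  B4 = {2, 4, 8}  B5 = {2, 4, 7}  B6 = {1, 4, 7}  B7 = {1, 6, 7}  B8 = {0, 1, 6}
Tree: B1–B2, B2–B3, B3–B4, B4–B5, B5–B6, B6–B7, B7–B8
The largest bag has 3 vertices, giving width 2; this decomposition certifies tw(G) ≤ 2. The edges 9–5–8–3–9 form a cycle, so G is not a tree and its treewidth is at least 2. Therefore the treewidth is 2.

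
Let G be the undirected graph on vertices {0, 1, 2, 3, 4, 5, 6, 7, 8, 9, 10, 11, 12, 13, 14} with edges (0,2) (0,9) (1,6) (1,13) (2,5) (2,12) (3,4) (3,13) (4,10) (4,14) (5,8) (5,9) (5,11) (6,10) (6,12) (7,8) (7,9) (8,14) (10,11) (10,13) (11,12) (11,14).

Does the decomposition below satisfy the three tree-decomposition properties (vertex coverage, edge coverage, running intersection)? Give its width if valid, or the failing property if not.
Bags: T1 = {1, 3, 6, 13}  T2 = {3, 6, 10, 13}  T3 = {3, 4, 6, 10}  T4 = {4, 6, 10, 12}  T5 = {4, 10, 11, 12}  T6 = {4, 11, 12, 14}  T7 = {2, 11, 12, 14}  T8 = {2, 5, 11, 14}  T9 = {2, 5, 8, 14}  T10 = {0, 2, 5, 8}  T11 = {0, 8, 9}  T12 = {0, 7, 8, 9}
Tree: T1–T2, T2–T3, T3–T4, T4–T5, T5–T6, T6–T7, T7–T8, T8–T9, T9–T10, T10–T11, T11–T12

No — edge (5,9) lies in no bag.

A tree decomposition must satisfy three properties: every vertex lies in some bag; for every edge, both endpoints lie together in some bag; and for every vertex, the bags containing it form a connected subtree. Here edge (5,9) lies in no bag, so the decomposition is invalid.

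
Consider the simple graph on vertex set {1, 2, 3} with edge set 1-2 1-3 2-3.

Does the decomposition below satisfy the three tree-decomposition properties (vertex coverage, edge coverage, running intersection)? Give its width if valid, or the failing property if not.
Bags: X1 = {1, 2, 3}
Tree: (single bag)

Vertex coverage: the bags together contain {1, 2, 3}, the full vertex set. Edge coverage: each edge of G has both endpoints in at least one bag. Running intersection: for every vertex, the bags containing it form a connected subtree. All three properties hold, so this is a valid tree decomposition of width max|bag| − 1 = 2, and hence tw(G) ≤ 2.

Yes; width 2.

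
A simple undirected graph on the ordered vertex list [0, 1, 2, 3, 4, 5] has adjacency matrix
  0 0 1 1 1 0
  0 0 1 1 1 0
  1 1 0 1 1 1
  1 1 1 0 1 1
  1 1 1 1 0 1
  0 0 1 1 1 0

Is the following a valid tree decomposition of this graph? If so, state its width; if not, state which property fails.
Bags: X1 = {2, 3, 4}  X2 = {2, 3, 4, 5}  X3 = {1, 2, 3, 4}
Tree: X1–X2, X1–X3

A tree decomposition must satisfy three properties: every vertex lies in some bag; for every edge, both endpoints lie together in some bag; and for every vertex, the bags containing it form a connected subtree. Here vertex 0 appears in no bag, so the decomposition is invalid.

No — vertex 0 appears in no bag.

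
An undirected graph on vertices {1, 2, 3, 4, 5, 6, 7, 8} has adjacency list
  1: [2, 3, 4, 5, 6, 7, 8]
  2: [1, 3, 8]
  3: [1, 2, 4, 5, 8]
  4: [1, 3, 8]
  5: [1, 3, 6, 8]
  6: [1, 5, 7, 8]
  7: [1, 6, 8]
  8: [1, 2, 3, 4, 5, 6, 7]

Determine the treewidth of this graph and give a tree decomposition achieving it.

Treewidth 3.
One such decomposition:
Bags: B1 = {1, 5, 6, 8}  B2 = {1, 3, 5, 8}  B3 = {1, 6, 7, 8}  B4 = {1, 3, 4, 8}  B5 = {1, 2, 3, 8}
Tree: B1–B2, B1–B3, B2–B4, B4–B5

The largest bag has 4 vertices, giving width 3; this decomposition certifies tw(G) ≤ 3. Conversely, {1, 2, 3, 8} is a clique of size 4, and the vertices of any clique must share a bag in every tree decomposition; so some bag has ≥ 4 vertices and tw(G) ≥ 3. Therefore the treewidth is 3.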